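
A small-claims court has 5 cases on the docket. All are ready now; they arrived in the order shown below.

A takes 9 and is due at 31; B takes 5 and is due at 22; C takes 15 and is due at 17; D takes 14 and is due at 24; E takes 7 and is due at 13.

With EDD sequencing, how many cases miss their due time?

4

EDD (increasing due date): E C B D A.
E: 0→7, due 13, tardiness 0
C: 7→22, due 17, tardiness 5
B: 22→27, due 22, tardiness 5
D: 27→41, due 24, tardiness 17
A: 41→50, due 31, tardiness 19
Late cases: 4.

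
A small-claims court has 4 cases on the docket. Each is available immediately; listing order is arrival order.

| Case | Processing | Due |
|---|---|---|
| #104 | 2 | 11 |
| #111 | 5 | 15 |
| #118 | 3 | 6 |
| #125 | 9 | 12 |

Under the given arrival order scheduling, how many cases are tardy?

2

FIFO (arrival order): #104 #111 #118 #125.
#104: 0→2, due 11, tardiness 0
#111: 2→7, due 15, tardiness 0
#118: 7→10, due 6, tardiness 4
#125: 10→19, due 12, tardiness 7
Late cases: 2.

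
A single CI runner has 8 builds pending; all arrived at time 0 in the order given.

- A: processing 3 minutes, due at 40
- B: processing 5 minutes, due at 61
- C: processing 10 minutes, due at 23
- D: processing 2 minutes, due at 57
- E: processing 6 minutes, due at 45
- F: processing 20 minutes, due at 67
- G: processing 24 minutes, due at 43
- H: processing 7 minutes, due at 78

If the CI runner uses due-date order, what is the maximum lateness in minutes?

EDD (increasing due date): C A G E D B F H.
C: 0→10, due 23, lateness -13
A: 10→13, due 40, lateness -27
G: 13→37, due 43, lateness -6
E: 37→43, due 45, lateness -2
D: 43→45, due 57, lateness -12
B: 45→50, due 61, lateness -11
F: 50→70, due 67, lateness 3
H: 70→77, due 78, lateness -1
Maximum = 3.

3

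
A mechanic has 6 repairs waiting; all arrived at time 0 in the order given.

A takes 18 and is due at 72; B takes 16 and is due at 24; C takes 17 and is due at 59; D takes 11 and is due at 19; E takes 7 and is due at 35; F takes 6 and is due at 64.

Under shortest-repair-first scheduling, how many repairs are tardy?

SPT (increasing processing time): F E D B C A.
F: 0→6, due 64, tardiness 0
E: 6→13, due 35, tardiness 0
D: 13→24, due 19, tardiness 5
B: 24→40, due 24, tardiness 16
C: 40→57, due 59, tardiness 0
A: 57→75, due 72, tardiness 3
Late repairs: 3.

3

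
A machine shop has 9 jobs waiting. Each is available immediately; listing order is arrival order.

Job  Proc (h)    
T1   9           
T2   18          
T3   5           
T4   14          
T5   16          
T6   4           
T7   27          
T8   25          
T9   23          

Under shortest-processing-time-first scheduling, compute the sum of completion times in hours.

SPT (increasing processing time): T6 T3 T1 T4 T5 T2 T9 T8 T7.
T6: 0→4
T3: 4→9
T1: 9→18
T4: 18→32
T5: 32→48
T2: 48→66
T9: 66→89
T8: 89→114
T7: 114→141
Sum = 4+9+18+32+48+66+89+114+141 = 521.

521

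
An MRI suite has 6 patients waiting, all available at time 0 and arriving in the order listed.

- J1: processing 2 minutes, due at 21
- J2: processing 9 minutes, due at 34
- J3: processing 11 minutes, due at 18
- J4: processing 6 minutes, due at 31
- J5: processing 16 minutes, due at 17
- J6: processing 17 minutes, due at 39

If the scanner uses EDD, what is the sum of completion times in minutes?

EDD (increasing due date): J5 J3 J1 J4 J2 J6.
J5: 0→16
J3: 16→27
J1: 27→29
J4: 29→35
J2: 35→44
J6: 44→61
Sum = 16+27+29+35+44+61 = 212.

212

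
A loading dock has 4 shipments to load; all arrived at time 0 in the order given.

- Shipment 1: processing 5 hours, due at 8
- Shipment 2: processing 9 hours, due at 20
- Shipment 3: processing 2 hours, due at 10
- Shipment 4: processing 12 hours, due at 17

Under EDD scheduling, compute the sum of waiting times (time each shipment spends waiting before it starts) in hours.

31

EDD (increasing due date): Shipment 1 Shipment 3 Shipment 4 Shipment 2.
Shipment 1: waits 0, runs 0→5
Shipment 3: waits 5, runs 5→7
Shipment 4: waits 7, runs 7→19
Shipment 2: waits 19, runs 19→28
Sum = 0+5+7+19 = 31.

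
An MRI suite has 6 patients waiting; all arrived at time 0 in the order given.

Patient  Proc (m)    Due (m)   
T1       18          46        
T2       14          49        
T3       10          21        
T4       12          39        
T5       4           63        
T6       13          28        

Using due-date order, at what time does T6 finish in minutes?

23

EDD (increasing due date): T3 T6 T4 T1 T2 T5.
T3: 0→10
T6: 10→23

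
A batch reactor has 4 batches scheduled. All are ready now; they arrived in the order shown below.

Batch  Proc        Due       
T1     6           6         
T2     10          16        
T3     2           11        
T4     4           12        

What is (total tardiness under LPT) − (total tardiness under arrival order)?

LPT (decreasing processing time): T2 T1 T4 T3.
T2: 0→10, due 16, tardiness 0
T1: 10→16, due 6, tardiness 10
T4: 16→20, due 12, tardiness 8
T3: 20→22, due 11, tardiness 11
Sum = 0+10+8+11 = 29.
FIFO (arrival order): T1 T2 T3 T4.
T1: 0→6, due 6, tardiness 0
T2: 6→16, due 16, tardiness 0
T3: 16→18, due 11, tardiness 7
T4: 18→22, due 12, tardiness 10
Sum = 0+0+7+10 = 17.
Difference = 29 − 17 = 12.

12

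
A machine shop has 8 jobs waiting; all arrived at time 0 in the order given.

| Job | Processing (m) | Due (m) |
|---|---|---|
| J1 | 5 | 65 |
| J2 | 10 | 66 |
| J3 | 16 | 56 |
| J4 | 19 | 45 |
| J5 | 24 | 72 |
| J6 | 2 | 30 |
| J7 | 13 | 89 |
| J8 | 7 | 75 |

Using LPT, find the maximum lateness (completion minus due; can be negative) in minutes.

66

LPT (decreasing processing time): J5 J4 J3 J7 J2 J8 J1 J6.
J5: 0→24, due 72, lateness -48
J4: 24→43, due 45, lateness -2
J3: 43→59, due 56, lateness 3
J7: 59→72, due 89, lateness -17
J2: 72→82, due 66, lateness 16
J8: 82→89, due 75, lateness 14
J1: 89→94, due 65, lateness 29
J6: 94→96, due 30, lateness 66
Maximum = 66.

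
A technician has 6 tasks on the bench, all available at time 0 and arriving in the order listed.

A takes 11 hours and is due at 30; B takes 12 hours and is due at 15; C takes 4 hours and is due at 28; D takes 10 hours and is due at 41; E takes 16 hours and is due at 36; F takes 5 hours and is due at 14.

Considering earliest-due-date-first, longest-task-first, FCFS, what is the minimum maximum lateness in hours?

17

EDD (increasing due date): F B C A E D.
F: 0→5, due 14, lateness -9
B: 5→17, due 15, lateness 2
C: 17→21, due 28, lateness -7
A: 21→32, due 30, lateness 2
E: 32→48, due 36, lateness 12
D: 48→58, due 41, lateness 17
Maximum = 17.
LPT (decreasing processing time): E B A D F C.
E: 0→16, due 36, lateness -20
B: 16→28, due 15, lateness 13
A: 28→39, due 30, lateness 9
D: 39→49, due 41, lateness 8
F: 49→54, due 14, lateness 40
C: 54→58, due 28, lateness 30
Maximum = 40.
FIFO (arrival order): A B C D E F.
A: 0→11, due 30, lateness -19
B: 11→23, due 15, lateness 8
C: 23→27, due 28, lateness -1
D: 27→37, due 41, lateness -4
E: 37→53, due 36, lateness 17
F: 53→58, due 14, lateness 44
Maximum = 44.
EDD 17, LPT 40, FIFO 44 → minimum 17.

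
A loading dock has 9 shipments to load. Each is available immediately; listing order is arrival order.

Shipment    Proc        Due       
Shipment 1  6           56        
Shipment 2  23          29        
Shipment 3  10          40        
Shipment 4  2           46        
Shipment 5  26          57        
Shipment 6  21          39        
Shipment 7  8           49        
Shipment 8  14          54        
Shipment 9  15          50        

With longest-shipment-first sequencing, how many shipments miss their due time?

8

LPT (decreasing processing time): Shipment 5 Shipment 2 Shipment 6 Shipment 9 Shipment 8 Shipment 3 Shipment 7 Shipment 1 Shipment 4.
Shipment 5: 0→26, due 57, tardiness 0
Shipment 2: 26→49, due 29, tardiness 20
Shipment 6: 49→70, due 39, tardiness 31
Shipment 9: 70→85, due 50, tardiness 35
Shipment 8: 85→99, due 54, tardiness 45
Shipment 3: 99→109, due 40, tardiness 69
Shipment 7: 109→117, due 49, tardiness 68
Shipment 1: 117→123, due 56, tardiness 67
Shipment 4: 123→125, due 46, tardiness 79
Late shipments: 8.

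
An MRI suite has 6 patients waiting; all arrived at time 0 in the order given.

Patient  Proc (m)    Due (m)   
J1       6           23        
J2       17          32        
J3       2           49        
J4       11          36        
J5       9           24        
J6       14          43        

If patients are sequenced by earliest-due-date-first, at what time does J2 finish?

EDD (increasing due date): J1 J5 J2 J4 J6 J3.
J1: 0→6
J5: 6→15
J2: 15→32

32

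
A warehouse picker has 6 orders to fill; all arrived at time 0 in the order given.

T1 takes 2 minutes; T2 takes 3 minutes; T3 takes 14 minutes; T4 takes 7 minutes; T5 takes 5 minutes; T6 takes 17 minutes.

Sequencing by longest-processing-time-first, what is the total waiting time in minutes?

LPT (decreasing processing time): T6 T3 T4 T5 T2 T1.
T6: waits 0, runs 0→17
T3: waits 17, runs 17→31
T4: waits 31, runs 31→38
T5: waits 38, runs 38→43
T2: waits 43, runs 43→46
T1: waits 46, runs 46→48
Sum = 0+17+31+38+43+46 = 175.

175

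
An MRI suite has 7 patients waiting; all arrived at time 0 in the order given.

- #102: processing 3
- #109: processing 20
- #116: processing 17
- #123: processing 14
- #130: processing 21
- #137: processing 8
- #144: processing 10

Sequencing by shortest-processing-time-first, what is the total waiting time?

194

SPT (increasing processing time): #102 #137 #144 #123 #116 #109 #130.
#102: waits 0, runs 0→3
#137: waits 3, runs 3→11
#144: waits 11, runs 11→21
#123: waits 21, runs 21→35
#116: waits 35, runs 35→52
#109: waits 52, runs 52→72
#130: waits 72, runs 72→93
Sum = 0+3+11+21+35+52+72 = 194.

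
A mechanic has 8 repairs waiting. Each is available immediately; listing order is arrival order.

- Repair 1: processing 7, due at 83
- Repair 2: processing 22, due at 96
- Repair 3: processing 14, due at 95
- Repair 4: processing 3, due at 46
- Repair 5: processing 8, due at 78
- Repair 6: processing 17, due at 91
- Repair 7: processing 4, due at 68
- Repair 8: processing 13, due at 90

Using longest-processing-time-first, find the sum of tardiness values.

59

LPT (decreasing processing time): Repair 2 Repair 6 Repair 3 Repair 8 Repair 5 Repair 1 Repair 7 Repair 4.
Repair 2: 0→22, due 96, tardiness 0
Repair 6: 22→39, due 91, tardiness 0
Repair 3: 39→53, due 95, tardiness 0
Repair 8: 53→66, due 90, tardiness 0
Repair 5: 66→74, due 78, tardiness 0
Repair 1: 74→81, due 83, tardiness 0
Repair 7: 81→85, due 68, tardiness 17
Repair 4: 85→88, due 46, tardiness 42
Sum = 0+0+0+0+0+0+17+42 = 59.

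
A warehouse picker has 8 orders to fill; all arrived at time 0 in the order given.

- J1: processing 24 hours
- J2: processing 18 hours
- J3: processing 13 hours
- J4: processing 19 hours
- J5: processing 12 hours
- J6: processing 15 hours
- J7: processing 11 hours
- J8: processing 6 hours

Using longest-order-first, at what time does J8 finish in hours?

118

LPT (decreasing processing time): J1 J4 J2 J6 J3 J5 J7 J8.
J1: 0→24
J4: 24→43
J2: 43→61
J6: 61→76
J3: 76→89
J5: 89→101
J7: 101→112
J8: 112→118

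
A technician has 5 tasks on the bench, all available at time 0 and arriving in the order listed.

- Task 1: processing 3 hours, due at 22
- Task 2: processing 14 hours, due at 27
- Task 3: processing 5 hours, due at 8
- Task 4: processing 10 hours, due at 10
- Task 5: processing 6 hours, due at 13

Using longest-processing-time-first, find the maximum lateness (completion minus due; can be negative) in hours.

LPT (decreasing processing time): Task 2 Task 4 Task 5 Task 3 Task 1.
Task 2: 0→14, due 27, lateness -13
Task 4: 14→24, due 10, lateness 14
Task 5: 24→30, due 13, lateness 17
Task 3: 30→35, due 8, lateness 27
Task 1: 35→38, due 22, lateness 16
Maximum = 27.

27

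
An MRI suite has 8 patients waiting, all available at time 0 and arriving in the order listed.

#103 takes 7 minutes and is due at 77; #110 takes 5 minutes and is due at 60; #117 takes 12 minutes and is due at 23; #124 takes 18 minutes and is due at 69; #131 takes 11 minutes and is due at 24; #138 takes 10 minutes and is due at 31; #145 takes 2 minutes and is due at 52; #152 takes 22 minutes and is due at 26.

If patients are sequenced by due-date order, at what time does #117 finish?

12

EDD (increasing due date): #117 #131 #152 #138 #145 #110 #124 #103.
#117: 0→12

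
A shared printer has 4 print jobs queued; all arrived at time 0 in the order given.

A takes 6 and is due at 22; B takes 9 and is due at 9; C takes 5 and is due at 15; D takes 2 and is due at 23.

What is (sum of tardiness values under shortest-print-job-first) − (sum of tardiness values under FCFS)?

SPT (increasing processing time): D C A B.
D: 0→2, due 23, tardiness 0
C: 2→7, due 15, tardiness 0
A: 7→13, due 22, tardiness 0
B: 13→22, due 9, tardiness 13
Sum = 0+0+0+13 = 13.
FIFO (arrival order): A B C D.
A: 0→6, due 22, tardiness 0
B: 6→15, due 9, tardiness 6
C: 15→20, due 15, tardiness 5
D: 20→22, due 23, tardiness 0
Sum = 0+6+5+0 = 11.
Difference = 13 − 11 = 2.

2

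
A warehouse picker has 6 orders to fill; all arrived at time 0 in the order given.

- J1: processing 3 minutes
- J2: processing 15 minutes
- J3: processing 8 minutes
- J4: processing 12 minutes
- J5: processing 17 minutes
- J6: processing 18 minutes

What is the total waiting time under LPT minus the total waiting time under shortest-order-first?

105

LPT (decreasing processing time): J6 J5 J2 J4 J3 J1.
J6: waits 0, runs 0→18
J5: waits 18, runs 18→35
J2: waits 35, runs 35→50
J4: waits 50, runs 50→62
J3: waits 62, runs 62→70
J1: waits 70, runs 70→73
Sum = 0+18+35+50+62+70 = 235.
SPT (increasing processing time): J1 J3 J4 J2 J5 J6.
J1: waits 0, runs 0→3
J3: waits 3, runs 3→11
J4: waits 11, runs 11→23
J2: waits 23, runs 23→38
J5: waits 38, runs 38→55
J6: waits 55, runs 55→73
Sum = 0+3+11+23+38+55 = 130.
Difference = 235 − 130 = 105.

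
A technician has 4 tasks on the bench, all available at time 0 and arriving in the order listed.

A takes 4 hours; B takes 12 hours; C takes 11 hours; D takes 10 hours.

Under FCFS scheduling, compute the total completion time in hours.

FIFO (arrival order): A B C D.
A: 0→4
B: 4→16
C: 16→27
D: 27→37
Sum = 4+16+27+37 = 84.

84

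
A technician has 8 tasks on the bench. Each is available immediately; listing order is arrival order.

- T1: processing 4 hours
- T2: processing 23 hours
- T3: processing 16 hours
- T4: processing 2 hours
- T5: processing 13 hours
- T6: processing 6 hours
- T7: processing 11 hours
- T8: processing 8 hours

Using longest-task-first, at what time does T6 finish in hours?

LPT (decreasing processing time): T2 T3 T5 T7 T8 T6 T1 T4.
T2: 0→23
T3: 23→39
T5: 39→52
T7: 52→63
T8: 63→71
T6: 71→77

77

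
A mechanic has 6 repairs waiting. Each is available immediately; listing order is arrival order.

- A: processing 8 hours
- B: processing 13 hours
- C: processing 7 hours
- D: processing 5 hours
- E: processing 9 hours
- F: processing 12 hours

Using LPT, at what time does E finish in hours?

LPT (decreasing processing time): B F E A C D.
B: 0→13
F: 13→25
E: 25→34

34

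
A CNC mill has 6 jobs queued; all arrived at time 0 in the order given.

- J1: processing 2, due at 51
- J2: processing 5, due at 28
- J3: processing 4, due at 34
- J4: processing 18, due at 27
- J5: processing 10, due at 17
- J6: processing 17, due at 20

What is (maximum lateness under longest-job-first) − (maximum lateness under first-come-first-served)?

LPT (decreasing processing time): J4 J6 J5 J2 J3 J1.
J4: 0→18, due 27, lateness -9
J6: 18→35, due 20, lateness 15
J5: 35→45, due 17, lateness 28
J2: 45→50, due 28, lateness 22
J3: 50→54, due 34, lateness 20
J1: 54→56, due 51, lateness 5
Maximum = 28.
FIFO (arrival order): J1 J2 J3 J4 J5 J6.
J1: 0→2, due 51, lateness -49
J2: 2→7, due 28, lateness -21
J3: 7→11, due 34, lateness -23
J4: 11→29, due 27, lateness 2
J5: 29→39, due 17, lateness 22
J6: 39→56, due 20, lateness 36
Maximum = 36.
Difference = 28 − 36 = -8.

-8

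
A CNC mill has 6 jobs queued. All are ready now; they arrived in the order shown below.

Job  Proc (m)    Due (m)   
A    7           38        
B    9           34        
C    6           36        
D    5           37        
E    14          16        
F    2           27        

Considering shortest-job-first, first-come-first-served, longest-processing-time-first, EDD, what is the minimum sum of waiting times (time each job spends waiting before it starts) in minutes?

71

SPT (increasing processing time): F D C A B E.
F: waits 0, runs 0→2
D: waits 2, runs 2→7
C: waits 7, runs 7→13
A: waits 13, runs 13→20
B: waits 20, runs 20→29
E: waits 29, runs 29→43
Sum = 0+2+7+13+20+29 = 71.
FIFO (arrival order): A B C D E F.
A: waits 0, runs 0→7
B: waits 7, runs 7→16
C: waits 16, runs 16→22
D: waits 22, runs 22→27
E: waits 27, runs 27→41
F: waits 41, runs 41→43
Sum = 0+7+16+22+27+41 = 113.
LPT (decreasing processing time): E B A C D F.
E: waits 0, runs 0→14
B: waits 14, runs 14→23
A: waits 23, runs 23→30
C: waits 30, runs 30→36
D: waits 36, runs 36→41
F: waits 41, runs 41→43
Sum = 0+14+23+30+36+41 = 144.
EDD (increasing due date): E F B C D A.
E: waits 0, runs 0→14
F: waits 14, runs 14→16
B: waits 16, runs 16→25
C: waits 25, runs 25→31
D: waits 31, runs 31→36
A: waits 36, runs 36→43
Sum = 0+14+16+25+31+36 = 122.
SPT 71, FIFO 113, LPT 144, EDD 122 → minimum 71.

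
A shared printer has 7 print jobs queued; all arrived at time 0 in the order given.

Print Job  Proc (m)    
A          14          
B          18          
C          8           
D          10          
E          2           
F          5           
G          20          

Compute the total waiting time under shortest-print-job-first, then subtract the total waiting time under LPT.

-172

SPT (increasing processing time): E F C D A B G.
E: waits 0, runs 0→2
F: waits 2, runs 2→7
C: waits 7, runs 7→15
D: waits 15, runs 15→25
A: waits 25, runs 25→39
B: waits 39, runs 39→57
G: waits 57, runs 57→77
Sum = 0+2+7+15+25+39+57 = 145.
LPT (decreasing processing time): G B A D C F E.
G: waits 0, runs 0→20
B: waits 20, runs 20→38
A: waits 38, runs 38→52
D: waits 52, runs 52→62
C: waits 62, runs 62→70
F: waits 70, runs 70→75
E: waits 75, runs 75→77
Sum = 0+20+38+52+62+70+75 = 317.
Difference = 145 − 317 = -172.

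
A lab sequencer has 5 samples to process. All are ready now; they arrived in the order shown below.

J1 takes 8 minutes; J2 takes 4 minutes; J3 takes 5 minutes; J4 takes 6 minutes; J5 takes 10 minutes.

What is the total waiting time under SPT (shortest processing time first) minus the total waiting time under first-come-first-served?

SPT (increasing processing time): J2 J3 J4 J1 J5.
J2: waits 0, runs 0→4
J3: waits 4, runs 4→9
J4: waits 9, runs 9→15
J1: waits 15, runs 15→23
J5: waits 23, runs 23→33
Sum = 0+4+9+15+23 = 51.
FIFO (arrival order): J1 J2 J3 J4 J5.
J1: waits 0, runs 0→8
J2: waits 8, runs 8→12
J3: waits 12, runs 12→17
J4: waits 17, runs 17→23
J5: waits 23, runs 23→33
Sum = 0+8+12+17+23 = 60.
Difference = 51 − 60 = -9.

-9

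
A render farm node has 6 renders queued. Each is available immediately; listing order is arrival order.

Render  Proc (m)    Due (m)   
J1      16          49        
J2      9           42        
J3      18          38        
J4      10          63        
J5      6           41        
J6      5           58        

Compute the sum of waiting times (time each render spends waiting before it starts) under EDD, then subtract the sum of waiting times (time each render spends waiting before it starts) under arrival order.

-18

EDD (increasing due date): J3 J5 J2 J1 J6 J4.
J3: waits 0, runs 0→18
J5: waits 18, runs 18→24
J2: waits 24, runs 24→33
J1: waits 33, runs 33→49
J6: waits 49, runs 49→54
J4: waits 54, runs 54→64
Sum = 0+18+24+33+49+54 = 178.
FIFO (arrival order): J1 J2 J3 J4 J5 J6.
J1: waits 0, runs 0→16
J2: waits 16, runs 16→25
J3: waits 25, runs 25→43
J4: waits 43, runs 43→53
J5: waits 53, runs 53→59
J6: waits 59, runs 59→64
Sum = 0+16+25+43+53+59 = 196.
Difference = 178 − 196 = -18.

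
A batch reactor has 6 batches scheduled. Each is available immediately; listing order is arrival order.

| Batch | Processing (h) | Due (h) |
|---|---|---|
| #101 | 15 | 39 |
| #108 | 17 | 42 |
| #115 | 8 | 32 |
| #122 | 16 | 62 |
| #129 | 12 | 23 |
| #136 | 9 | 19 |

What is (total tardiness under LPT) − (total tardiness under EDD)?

102

LPT (decreasing processing time): #108 #122 #101 #129 #136 #115.
#108: 0→17, due 42, tardiness 0
#122: 17→33, due 62, tardiness 0
#101: 33→48, due 39, tardiness 9
#129: 48→60, due 23, tardiness 37
#136: 60→69, due 19, tardiness 50
#115: 69→77, due 32, tardiness 45
Sum = 0+0+9+37+50+45 = 141.
EDD (increasing due date): #136 #129 #115 #101 #108 #122.
#136: 0→9, due 19, tardiness 0
#129: 9→21, due 23, tardiness 0
#115: 21→29, due 32, tardiness 0
#101: 29→44, due 39, tardiness 5
#108: 44→61, due 42, tardiness 19
#122: 61→77, due 62, tardiness 15
Sum = 0+0+0+5+19+15 = 39.
Difference = 141 − 39 = 102.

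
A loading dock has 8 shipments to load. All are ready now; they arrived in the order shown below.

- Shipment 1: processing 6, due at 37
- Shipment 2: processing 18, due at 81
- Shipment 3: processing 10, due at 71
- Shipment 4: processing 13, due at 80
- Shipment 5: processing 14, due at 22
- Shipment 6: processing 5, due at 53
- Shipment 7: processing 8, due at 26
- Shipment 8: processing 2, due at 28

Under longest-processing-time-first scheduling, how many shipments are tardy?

5

LPT (decreasing processing time): Shipment 2 Shipment 5 Shipment 4 Shipment 3 Shipment 7 Shipment 1 Shipment 6 Shipment 8.
Shipment 2: 0→18, due 81, tardiness 0
Shipment 5: 18→32, due 22, tardiness 10
Shipment 4: 32→45, due 80, tardiness 0
Shipment 3: 45→55, due 71, tardiness 0
Shipment 7: 55→63, due 26, tardiness 37
Shipment 1: 63→69, due 37, tardiness 32
Shipment 6: 69→74, due 53, tardiness 21
Shipment 8: 74→76, due 28, tardiness 48
Late shipments: 5.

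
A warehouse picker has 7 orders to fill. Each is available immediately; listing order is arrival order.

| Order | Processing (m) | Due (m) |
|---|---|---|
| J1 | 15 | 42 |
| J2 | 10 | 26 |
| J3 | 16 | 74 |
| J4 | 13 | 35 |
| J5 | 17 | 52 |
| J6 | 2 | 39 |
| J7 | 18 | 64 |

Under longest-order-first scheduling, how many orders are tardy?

LPT (decreasing processing time): J7 J5 J3 J1 J4 J2 J6.
J7: 0→18, due 64, tardiness 0
J5: 18→35, due 52, tardiness 0
J3: 35→51, due 74, tardiness 0
J1: 51→66, due 42, tardiness 24
J4: 66→79, due 35, tardiness 44
J2: 79→89, due 26, tardiness 63
J6: 89→91, due 39, tardiness 52
Late orders: 4.

4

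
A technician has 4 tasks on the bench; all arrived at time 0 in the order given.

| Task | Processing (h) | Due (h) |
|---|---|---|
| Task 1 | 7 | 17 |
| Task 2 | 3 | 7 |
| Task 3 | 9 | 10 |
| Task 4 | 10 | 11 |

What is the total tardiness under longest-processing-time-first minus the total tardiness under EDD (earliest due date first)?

15

LPT (decreasing processing time): Task 4 Task 3 Task 1 Task 2.
Task 4: 0→10, due 11, tardiness 0
Task 3: 10→19, due 10, tardiness 9
Task 1: 19→26, due 17, tardiness 9
Task 2: 26→29, due 7, tardiness 22
Sum = 0+9+9+22 = 40.
EDD (increasing due date): Task 2 Task 3 Task 4 Task 1.
Task 2: 0→3, due 7, tardiness 0
Task 3: 3→12, due 10, tardiness 2
Task 4: 12→22, due 11, tardiness 11
Task 1: 22→29, due 17, tardiness 12
Sum = 0+2+11+12 = 25.
Difference = 40 − 25 = 15.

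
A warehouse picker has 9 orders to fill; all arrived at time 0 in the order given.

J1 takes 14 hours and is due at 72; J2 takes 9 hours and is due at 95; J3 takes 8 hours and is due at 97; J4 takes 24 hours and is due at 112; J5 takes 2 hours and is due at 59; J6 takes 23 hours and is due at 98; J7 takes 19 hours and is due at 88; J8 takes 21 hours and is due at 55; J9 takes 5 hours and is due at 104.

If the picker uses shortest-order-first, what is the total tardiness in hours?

39

SPT (increasing processing time): J5 J9 J3 J2 J1 J7 J8 J6 J4.
J5: 0→2, due 59, tardiness 0
J9: 2→7, due 104, tardiness 0
J3: 7→15, due 97, tardiness 0
J2: 15→24, due 95, tardiness 0
J1: 24→38, due 72, tardiness 0
J7: 38→57, due 88, tardiness 0
J8: 57→78, due 55, tardiness 23
J6: 78→101, due 98, tardiness 3
J4: 101→125, due 112, tardiness 13
Sum = 0+0+0+0+0+0+23+3+13 = 39.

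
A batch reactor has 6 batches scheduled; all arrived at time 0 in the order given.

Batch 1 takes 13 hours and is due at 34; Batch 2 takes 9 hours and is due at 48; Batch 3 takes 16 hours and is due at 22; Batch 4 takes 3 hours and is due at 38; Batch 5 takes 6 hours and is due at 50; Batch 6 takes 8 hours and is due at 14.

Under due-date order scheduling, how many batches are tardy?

5

EDD (increasing due date): Batch 6 Batch 3 Batch 1 Batch 4 Batch 2 Batch 5.
Batch 6: 0→8, due 14, tardiness 0
Batch 3: 8→24, due 22, tardiness 2
Batch 1: 24→37, due 34, tardiness 3
Batch 4: 37→40, due 38, tardiness 2
Batch 2: 40→49, due 48, tardiness 1
Batch 5: 49→55, due 50, tardiness 5
Late batches: 5.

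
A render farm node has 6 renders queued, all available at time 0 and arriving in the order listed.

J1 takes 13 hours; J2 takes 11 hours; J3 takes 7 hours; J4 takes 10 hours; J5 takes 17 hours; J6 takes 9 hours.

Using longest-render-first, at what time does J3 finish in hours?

67

LPT (decreasing processing time): J5 J1 J2 J4 J6 J3.
J5: 0→17
J1: 17→30
J2: 30→41
J4: 41→51
J6: 51→60
J3: 60→67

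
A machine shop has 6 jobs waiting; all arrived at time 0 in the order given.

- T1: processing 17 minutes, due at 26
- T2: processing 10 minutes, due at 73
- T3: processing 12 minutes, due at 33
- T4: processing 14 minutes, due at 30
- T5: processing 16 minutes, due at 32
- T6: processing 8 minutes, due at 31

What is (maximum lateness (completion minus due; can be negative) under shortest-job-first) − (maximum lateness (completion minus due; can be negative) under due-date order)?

17

SPT (increasing processing time): T6 T2 T3 T4 T5 T1.
T6: 0→8, due 31, lateness -23
T2: 8→18, due 73, lateness -55
T3: 18→30, due 33, lateness -3
T4: 30→44, due 30, lateness 14
T5: 44→60, due 32, lateness 28
T1: 60→77, due 26, lateness 51
Maximum = 51.
EDD (increasing due date): T1 T4 T6 T5 T3 T2.
T1: 0→17, due 26, lateness -9
T4: 17→31, due 30, lateness 1
T6: 31→39, due 31, lateness 8
T5: 39→55, due 32, lateness 23
T3: 55→67, due 33, lateness 34
T2: 67→77, due 73, lateness 4
Maximum = 34.
Difference = 51 − 34 = 17.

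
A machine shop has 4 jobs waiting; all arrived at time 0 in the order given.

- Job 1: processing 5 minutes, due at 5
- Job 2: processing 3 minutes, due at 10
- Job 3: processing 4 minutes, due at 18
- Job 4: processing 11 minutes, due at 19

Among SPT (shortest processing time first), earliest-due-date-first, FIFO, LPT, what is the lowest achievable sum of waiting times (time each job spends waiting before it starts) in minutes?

22

SPT (increasing processing time): Job 2 Job 3 Job 1 Job 4.
Job 2: waits 0, runs 0→3
Job 3: waits 3, runs 3→7
Job 1: waits 7, runs 7→12
Job 4: waits 12, runs 12→23
Sum = 0+3+7+12 = 22.
EDD (increasing due date): Job 1 Job 2 Job 3 Job 4.
Job 1: waits 0, runs 0→5
Job 2: waits 5, runs 5→8
Job 3: waits 8, runs 8→12
Job 4: waits 12, runs 12→23
Sum = 0+5+8+12 = 25.
FIFO (arrival order): Job 1 Job 2 Job 3 Job 4.
Job 1: waits 0, runs 0→5
Job 2: waits 5, runs 5→8
Job 3: waits 8, runs 8→12
Job 4: waits 12, runs 12→23
Sum = 0+5+8+12 = 25.
LPT (decreasing processing time): Job 4 Job 1 Job 3 Job 2.
Job 4: waits 0, runs 0→11
Job 1: waits 11, runs 11→16
Job 3: waits 16, runs 16→20
Job 2: waits 20, runs 20→23
Sum = 0+11+16+20 = 47.
SPT 22, EDD 25, FIFO 25, LPT 47 → minimum 22.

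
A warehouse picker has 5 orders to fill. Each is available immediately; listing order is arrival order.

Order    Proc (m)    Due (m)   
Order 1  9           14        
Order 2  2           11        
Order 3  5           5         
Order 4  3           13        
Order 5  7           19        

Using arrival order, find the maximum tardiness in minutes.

FIFO (arrival order): Order 1 Order 2 Order 3 Order 4 Order 5.
Order 1: 0→9, due 14, tardiness 0
Order 2: 9→11, due 11, tardiness 0
Order 3: 11→16, due 5, tardiness 11
Order 4: 16→19, due 13, tardiness 6
Order 5: 19→26, due 19, tardiness 7
Maximum = 11.

11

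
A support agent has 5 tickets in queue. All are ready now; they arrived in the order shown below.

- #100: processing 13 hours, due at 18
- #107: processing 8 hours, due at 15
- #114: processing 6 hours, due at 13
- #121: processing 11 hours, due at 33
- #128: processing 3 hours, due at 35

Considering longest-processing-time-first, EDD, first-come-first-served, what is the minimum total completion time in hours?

126

LPT (decreasing processing time): #100 #121 #107 #114 #128.
#100: 0→13
#121: 13→24
#107: 24→32
#114: 32→38
#128: 38→41
Sum = 13+24+32+38+41 = 148.
EDD (increasing due date): #114 #107 #100 #121 #128.
#114: 0→6
#107: 6→14
#100: 14→27
#121: 27→38
#128: 38→41
Sum = 6+14+27+38+41 = 126.
FIFO (arrival order): #100 #107 #114 #121 #128.
#100: 0→13
#107: 13→21
#114: 21→27
#121: 27→38
#128: 38→41
Sum = 13+21+27+38+41 = 140.
LPT 148, EDD 126, FIFO 140 → minimum 126.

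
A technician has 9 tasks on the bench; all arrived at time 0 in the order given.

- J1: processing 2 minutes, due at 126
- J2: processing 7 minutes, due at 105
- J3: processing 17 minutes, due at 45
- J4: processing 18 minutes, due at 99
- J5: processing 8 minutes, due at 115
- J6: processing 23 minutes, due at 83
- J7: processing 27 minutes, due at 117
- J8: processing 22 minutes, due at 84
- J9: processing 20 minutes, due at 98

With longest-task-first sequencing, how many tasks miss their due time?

5

LPT (decreasing processing time): J7 J6 J8 J9 J4 J3 J5 J2 J1.
J7: 0→27, due 117, tardiness 0
J6: 27→50, due 83, tardiness 0
J8: 50→72, due 84, tardiness 0
J9: 72→92, due 98, tardiness 0
J4: 92→110, due 99, tardiness 11
J3: 110→127, due 45, tardiness 82
J5: 127→135, due 115, tardiness 20
J2: 135→142, due 105, tardiness 37
J1: 142→144, due 126, tardiness 18
Late tasks: 5.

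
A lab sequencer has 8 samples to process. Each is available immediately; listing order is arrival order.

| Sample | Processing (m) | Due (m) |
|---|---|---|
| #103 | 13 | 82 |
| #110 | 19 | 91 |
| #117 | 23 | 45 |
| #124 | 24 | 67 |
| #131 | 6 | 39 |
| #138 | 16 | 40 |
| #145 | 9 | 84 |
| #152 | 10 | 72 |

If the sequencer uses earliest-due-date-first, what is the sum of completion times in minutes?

EDD (increasing due date): #131 #138 #117 #124 #152 #103 #145 #110.
#131: 0→6
#138: 6→22
#117: 22→45
#124: 45→69
#152: 69→79
#103: 79→92
#145: 92→101
#110: 101→120
Sum = 6+22+45+69+79+92+101+120 = 534.

534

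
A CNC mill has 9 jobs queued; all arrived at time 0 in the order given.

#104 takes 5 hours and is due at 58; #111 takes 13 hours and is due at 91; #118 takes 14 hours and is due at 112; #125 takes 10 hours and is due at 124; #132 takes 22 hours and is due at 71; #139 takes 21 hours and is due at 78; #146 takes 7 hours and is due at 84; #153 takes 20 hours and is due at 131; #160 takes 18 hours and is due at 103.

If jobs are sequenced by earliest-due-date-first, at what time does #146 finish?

55

EDD (increasing due date): #104 #132 #139 #146 #111 #160 #118 #125 #153.
#104: 0→5
#132: 5→27
#139: 27→48
#146: 48→55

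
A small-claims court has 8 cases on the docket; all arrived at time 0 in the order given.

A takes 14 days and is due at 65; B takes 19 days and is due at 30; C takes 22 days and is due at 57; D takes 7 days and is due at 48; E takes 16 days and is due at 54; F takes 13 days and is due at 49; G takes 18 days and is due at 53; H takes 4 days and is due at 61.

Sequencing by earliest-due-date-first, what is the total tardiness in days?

147

EDD (increasing due date): B D F G E C H A.
B: 0→19, due 30, tardiness 0
D: 19→26, due 48, tardiness 0
F: 26→39, due 49, tardiness 0
G: 39→57, due 53, tardiness 4
E: 57→73, due 54, tardiness 19
C: 73→95, due 57, tardiness 38
H: 95→99, due 61, tardiness 38
A: 99→113, due 65, tardiness 48
Sum = 0+0+0+4+19+38+38+48 = 147.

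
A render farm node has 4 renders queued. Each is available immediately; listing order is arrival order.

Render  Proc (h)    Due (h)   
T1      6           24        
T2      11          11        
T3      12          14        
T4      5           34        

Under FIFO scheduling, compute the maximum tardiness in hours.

15

FIFO (arrival order): T1 T2 T3 T4.
T1: 0→6, due 24, tardiness 0
T2: 6→17, due 11, tardiness 6
T3: 17→29, due 14, tardiness 15
T4: 29→34, due 34, tardiness 0
Maximum = 15.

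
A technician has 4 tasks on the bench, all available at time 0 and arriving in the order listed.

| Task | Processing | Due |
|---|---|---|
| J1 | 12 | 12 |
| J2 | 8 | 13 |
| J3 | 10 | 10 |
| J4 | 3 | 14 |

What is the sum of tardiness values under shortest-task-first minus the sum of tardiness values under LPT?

-16

SPT (increasing processing time): J4 J2 J3 J1.
J4: 0→3, due 14, tardiness 0
J2: 3→11, due 13, tardiness 0
J3: 11→21, due 10, tardiness 11
J1: 21→33, due 12, tardiness 21
Sum = 0+0+11+21 = 32.
LPT (decreasing processing time): J1 J3 J2 J4.
J1: 0→12, due 12, tardiness 0
J3: 12→22, due 10, tardiness 12
J2: 22→30, due 13, tardiness 17
J4: 30→33, due 14, tardiness 19
Sum = 0+12+17+19 = 48.
Difference = 32 − 48 = -16.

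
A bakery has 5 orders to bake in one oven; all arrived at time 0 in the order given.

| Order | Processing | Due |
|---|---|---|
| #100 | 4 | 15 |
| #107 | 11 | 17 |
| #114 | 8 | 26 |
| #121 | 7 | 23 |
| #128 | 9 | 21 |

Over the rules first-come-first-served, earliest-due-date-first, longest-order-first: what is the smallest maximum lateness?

13

FIFO (arrival order): #100 #107 #114 #121 #128.
#100: 0→4, due 15, lateness -11
#107: 4→15, due 17, lateness -2
#114: 15→23, due 26, lateness -3
#121: 23→30, due 23, lateness 7
#128: 30→39, due 21, lateness 18
Maximum = 18.
EDD (increasing due date): #100 #107 #128 #121 #114.
#100: 0→4, due 15, lateness -11
#107: 4→15, due 17, lateness -2
#128: 15→24, due 21, lateness 3
#121: 24→31, due 23, lateness 8
#114: 31→39, due 26, lateness 13
Maximum = 13.
LPT (decreasing processing time): #107 #128 #114 #121 #100.
#107: 0→11, due 17, lateness -6
#128: 11→20, due 21, lateness -1
#114: 20→28, due 26, lateness 2
#121: 28→35, due 23, lateness 12
#100: 35→39, due 15, lateness 24
Maximum = 24.
FIFO 18, EDD 13, LPT 24 → minimum 13.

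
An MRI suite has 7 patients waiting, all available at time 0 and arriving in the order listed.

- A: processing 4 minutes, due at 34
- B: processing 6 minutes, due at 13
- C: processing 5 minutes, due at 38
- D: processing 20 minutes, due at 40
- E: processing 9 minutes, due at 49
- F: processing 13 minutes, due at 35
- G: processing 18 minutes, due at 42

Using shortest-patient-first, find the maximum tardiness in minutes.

SPT (increasing processing time): A C B E F G D.
A: 0→4, due 34, tardiness 0
C: 4→9, due 38, tardiness 0
B: 9→15, due 13, tardiness 2
E: 15→24, due 49, tardiness 0
F: 24→37, due 35, tardiness 2
G: 37→55, due 42, tardiness 13
D: 55→75, due 40, tardiness 35
Maximum = 35.

35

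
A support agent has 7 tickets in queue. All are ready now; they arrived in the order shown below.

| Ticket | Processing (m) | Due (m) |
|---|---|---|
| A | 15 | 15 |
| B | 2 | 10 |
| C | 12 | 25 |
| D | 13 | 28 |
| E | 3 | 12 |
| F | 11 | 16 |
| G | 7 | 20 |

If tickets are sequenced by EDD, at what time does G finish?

EDD (increasing due date): B E A F G C D.
B: 0→2
E: 2→5
A: 5→20
F: 20→31
G: 31→38

38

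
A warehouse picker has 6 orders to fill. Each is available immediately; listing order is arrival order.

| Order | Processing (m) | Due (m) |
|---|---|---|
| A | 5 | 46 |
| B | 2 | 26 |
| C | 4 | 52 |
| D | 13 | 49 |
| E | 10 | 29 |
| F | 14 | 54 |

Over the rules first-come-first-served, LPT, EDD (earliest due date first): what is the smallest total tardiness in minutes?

FIFO (arrival order): A B C D E F.
A: 0→5, due 46, tardiness 0
B: 5→7, due 26, tardiness 0
C: 7→11, due 52, tardiness 0
D: 11→24, due 49, tardiness 0
E: 24→34, due 29, tardiness 5
F: 34→48, due 54, tardiness 0
Sum = 0+0+0+0+5+0 = 5.
LPT (decreasing processing time): F D E A C B.
F: 0→14, due 54, tardiness 0
D: 14→27, due 49, tardiness 0
E: 27→37, due 29, tardiness 8
A: 37→42, due 46, tardiness 0
C: 42→46, due 52, tardiness 0
B: 46→48, due 26, tardiness 22
Sum = 0+0+8+0+0+22 = 30.
EDD (increasing due date): B E A D C F.
B: 0→2, due 26, tardiness 0
E: 2→12, due 29, tardiness 0
A: 12→17, due 46, tardiness 0
D: 17→30, due 49, tardiness 0
C: 30→34, due 52, tardiness 0
F: 34→48, due 54, tardiness 0
Sum = 0+0+0+0+0+0 = 0.
FIFO 5, LPT 30, EDD 0 → minimum 0.

0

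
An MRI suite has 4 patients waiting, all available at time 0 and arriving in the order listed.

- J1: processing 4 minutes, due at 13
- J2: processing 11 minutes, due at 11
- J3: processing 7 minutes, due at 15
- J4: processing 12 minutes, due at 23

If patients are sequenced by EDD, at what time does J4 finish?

34

EDD (increasing due date): J2 J1 J3 J4.
J2: 0→11
J1: 11→15
J3: 15→22
J4: 22→34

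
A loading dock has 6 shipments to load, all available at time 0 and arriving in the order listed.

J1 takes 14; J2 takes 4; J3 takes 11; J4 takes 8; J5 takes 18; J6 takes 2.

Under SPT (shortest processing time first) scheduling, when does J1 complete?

SPT (increasing processing time): J6 J2 J4 J3 J1 J5.
J6: 0→2
J2: 2→6
J4: 6→14
J3: 14→25
J1: 25→39

39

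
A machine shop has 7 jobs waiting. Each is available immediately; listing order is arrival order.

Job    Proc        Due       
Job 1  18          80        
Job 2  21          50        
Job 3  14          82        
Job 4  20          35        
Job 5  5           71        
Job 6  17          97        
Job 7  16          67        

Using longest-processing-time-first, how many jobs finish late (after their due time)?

4

LPT (decreasing processing time): Job 2 Job 4 Job 1 Job 6 Job 7 Job 3 Job 5.
Job 2: 0→21, due 50, tardiness 0
Job 4: 21→41, due 35, tardiness 6
Job 1: 41→59, due 80, tardiness 0
Job 6: 59→76, due 97, tardiness 0
Job 7: 76→92, due 67, tardiness 25
Job 3: 92→106, due 82, tardiness 24
Job 5: 106→111, due 71, tardiness 40
Late jobs: 4.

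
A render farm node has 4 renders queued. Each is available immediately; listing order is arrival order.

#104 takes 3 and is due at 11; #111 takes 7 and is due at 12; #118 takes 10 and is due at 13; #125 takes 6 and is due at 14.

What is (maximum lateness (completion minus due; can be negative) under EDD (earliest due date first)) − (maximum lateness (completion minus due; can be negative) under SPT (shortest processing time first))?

EDD (increasing due date): #104 #111 #118 #125.
#104: 0→3, due 11, lateness -8
#111: 3→10, due 12, lateness -2
#118: 10→20, due 13, lateness 7
#125: 20→26, due 14, lateness 12
Maximum = 12.
SPT (increasing processing time): #104 #125 #111 #118.
#104: 0→3, due 11, lateness -8
#125: 3→9, due 14, lateness -5
#111: 9→16, due 12, lateness 4
#118: 16→26, due 13, lateness 13
Maximum = 13.
Difference = 12 − 13 = -1.

-1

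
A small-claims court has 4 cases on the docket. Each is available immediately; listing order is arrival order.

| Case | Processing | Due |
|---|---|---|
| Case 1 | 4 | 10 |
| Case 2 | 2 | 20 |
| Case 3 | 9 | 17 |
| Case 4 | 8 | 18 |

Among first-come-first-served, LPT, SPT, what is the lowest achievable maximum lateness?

FIFO (arrival order): Case 1 Case 2 Case 3 Case 4.
Case 1: 0→4, due 10, lateness -6
Case 2: 4→6, due 20, lateness -14
Case 3: 6→15, due 17, lateness -2
Case 4: 15→23, due 18, lateness 5
Maximum = 5.
LPT (decreasing processing time): Case 3 Case 4 Case 1 Case 2.
Case 3: 0→9, due 17, lateness -8
Case 4: 9→17, due 18, lateness -1
Case 1: 17→21, due 10, lateness 11
Case 2: 21→23, due 20, lateness 3
Maximum = 11.
SPT (increasing processing time): Case 2 Case 1 Case 4 Case 3.
Case 2: 0→2, due 20, lateness -18
Case 1: 2→6, due 10, lateness -4
Case 4: 6→14, due 18, lateness -4
Case 3: 14→23, due 17, lateness 6
Maximum = 6.
FIFO 5, LPT 11, SPT 6 → minimum 5.

5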